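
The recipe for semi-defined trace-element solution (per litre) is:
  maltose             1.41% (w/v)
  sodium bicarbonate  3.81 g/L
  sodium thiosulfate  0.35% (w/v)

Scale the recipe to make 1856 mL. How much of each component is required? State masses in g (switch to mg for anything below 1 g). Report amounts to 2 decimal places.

Scale factor relative to 1 L: 1.856.
maltose: 1.41% w/v = 14.1 g/L → 14.1 × 1.856 L = 26.17 g
sodium bicarbonate: 3.81 g/L × 1.856 L = 7.07 g
sodium thiosulfate: 0.35% w/v = 3.5 g/L → 3.5 × 1.856 L = 6.50 g

maltose 26.17 g; sodium bicarbonate 7.07 g; sodium thiosulfate 6.50 g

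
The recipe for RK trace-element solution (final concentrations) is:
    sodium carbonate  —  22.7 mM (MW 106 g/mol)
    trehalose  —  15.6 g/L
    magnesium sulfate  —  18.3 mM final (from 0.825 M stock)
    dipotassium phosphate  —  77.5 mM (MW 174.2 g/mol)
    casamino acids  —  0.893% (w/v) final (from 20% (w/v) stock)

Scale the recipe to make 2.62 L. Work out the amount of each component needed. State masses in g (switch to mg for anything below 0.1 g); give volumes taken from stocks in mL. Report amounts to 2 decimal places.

sodium carbonate 6.30 g; trehalose 40.87 g; magnesium sulfate 58.12 mL; dipotassium phosphate 35.37 g; casamino acids 116.98 mL

Scale factor relative to 1 L: 2.62.
sodium carbonate: 22.7 mmol/L × 106 g/mol × 2.62 L ÷ 1000 = 6.30 g
trehalose: 15.6 g/L × 2.62 L = 40.87 g
magnesium sulfate: C1V1 = C2V2 → 18.3 mM × 2620 mL ÷ 825 mM = 58.12 mL
dipotassium phosphate: 77.5 mmol/L × 174.2 g/mol × 2.62 L ÷ 1000 = 35.37 g
casamino acids: V = C2·V2/C1 = 0.893% ÷ 20% × 2620 mL = 116.98 mL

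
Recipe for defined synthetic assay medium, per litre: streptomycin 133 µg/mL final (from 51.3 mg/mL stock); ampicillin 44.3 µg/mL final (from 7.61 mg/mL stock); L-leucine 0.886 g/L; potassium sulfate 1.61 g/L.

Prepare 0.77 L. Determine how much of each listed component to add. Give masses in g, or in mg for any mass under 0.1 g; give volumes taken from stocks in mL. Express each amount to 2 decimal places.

Working volume: 0.77 L.
streptomycin: V = C2·V2/C1 = 133 µg/mL × 770 mL ÷ 51300 µg/mL = 2.00 mL
ampicillin: C1V1 = C2V2 → 44.3 µg/mL × 770 mL ÷ 7610 µg/mL = 4.48 mL
L-leucine: 0.886 g/L × 0.77 L = 0.68 g
potassium sulfate: 1.61 g/L × 0.77 L = 1.24 g

streptomycin 2.00 mL; ampicillin 4.48 mL; L-leucine 0.68 g; potassium sulfate 1.24 g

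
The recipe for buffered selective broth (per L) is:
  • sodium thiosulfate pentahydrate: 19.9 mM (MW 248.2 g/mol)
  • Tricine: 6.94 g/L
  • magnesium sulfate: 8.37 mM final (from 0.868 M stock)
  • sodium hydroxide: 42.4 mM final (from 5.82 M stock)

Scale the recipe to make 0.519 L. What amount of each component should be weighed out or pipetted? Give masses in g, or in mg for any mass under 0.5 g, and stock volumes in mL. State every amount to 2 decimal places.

Scale factor relative to 1 L: 0.519.
sodium thiosulfate pentahydrate: 19.9 mmol/L × 248.2 g/mol × 0.519 L ÷ 1000 = 2.56 g
Tricine: 6.94 g/L × 0.519 L = 3.60 g
magnesium sulfate: dilute stock: 8.37 mM × 519 mL ÷ 868 mM = 5.00 mL
sodium hydroxide: V = C2·V2/C1 = 42.4 mM × 519 mL ÷ 5820 mM = 3.78 mL

sodium thiosulfate pentahydrate 2.56 g; Tricine 3.60 g; magnesium sulfate 5.00 mL; sodium hydroxide 3.78 mL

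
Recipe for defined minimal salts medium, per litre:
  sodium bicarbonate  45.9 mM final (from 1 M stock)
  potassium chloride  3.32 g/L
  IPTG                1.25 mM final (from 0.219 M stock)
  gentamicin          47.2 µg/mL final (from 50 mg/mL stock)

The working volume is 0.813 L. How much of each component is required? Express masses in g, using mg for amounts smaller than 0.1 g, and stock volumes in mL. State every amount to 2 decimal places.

Working volume: 0.813 L.
sodium bicarbonate: C1V1 = C2V2 → 45.9 mM × 813 mL ÷ 1000 mM = 37.32 mL
potassium chloride: 3.32 g/L × 0.813 L = 2.70 g
IPTG: C1V1 = C2V2 → 1.25 mM × 813 mL ÷ 219 mM = 4.64 mL
gentamicin: C1V1 = C2V2 → 47.2 µg/mL × 813 mL ÷ 50000 µg/mL = 0.77 mL

sodium bicarbonate 37.32 mL; potassium chloride 2.70 g; IPTG 4.64 mL; gentamicin 0.77 mL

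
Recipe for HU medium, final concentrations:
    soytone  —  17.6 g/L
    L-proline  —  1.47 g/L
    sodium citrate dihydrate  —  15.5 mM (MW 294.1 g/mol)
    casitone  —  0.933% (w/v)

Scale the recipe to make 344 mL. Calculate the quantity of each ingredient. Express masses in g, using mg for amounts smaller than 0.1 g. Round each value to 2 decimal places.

soytone 6.05 g; L-proline 0.51 g; sodium citrate dihydrate 1.57 g; casitone 3.21 g

Working volume: 344 mL = 0.344 L.
soytone: 17.6 g/L × 0.344 L = 6.05 g
L-proline: 1.47 g/L × 0.344 L = 0.51 g
sodium citrate dihydrate: 15.5 mmol/L × 294.1 g/mol × 0.344 L ÷ 1000 = 1.57 g
casitone: 0.933 g per 100 mL × 344 mL ÷ 100 = 3.21 g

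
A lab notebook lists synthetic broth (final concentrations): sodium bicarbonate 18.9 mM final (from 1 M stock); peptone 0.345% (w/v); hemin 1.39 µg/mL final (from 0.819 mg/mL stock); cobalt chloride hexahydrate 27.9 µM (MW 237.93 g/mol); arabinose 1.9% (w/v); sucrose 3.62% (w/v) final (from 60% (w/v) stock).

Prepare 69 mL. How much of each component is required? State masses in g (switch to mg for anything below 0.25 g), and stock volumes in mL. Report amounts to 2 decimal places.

sodium bicarbonate 1.30 mL; peptone 238.05 mg; hemin 0.12 mL; cobalt chloride hexahydrate 0.46 mg; arabinose 1.31 g; sucrose 4.16 mL

Working volume: 69 mL = 0.069 L.
sodium bicarbonate: C1V1 = C2V2 → 18.9 mM × 69 mL ÷ 1000 mM = 1.30 mL
peptone: 0.345% w/v = 3.45 g/L → 3.45 × 0.069 L = 0.23805 g = 238.05 mg
hemin: dilute stock: 1.39 µg/mL × 69 mL ÷ 819 µg/mL = 0.12 mL
cobalt chloride hexahydrate: 27.9 µmol/L × 237.93 g/mol × 0.069 L ÷ 1000 = 0.46 mg
arabinose: 1.9 g per 100 mL × 69 mL ÷ 100 = 1.31 g
sucrose: C1V1 = C2V2 → 3.62% ÷ 60% × 69 mL = 4.16 mL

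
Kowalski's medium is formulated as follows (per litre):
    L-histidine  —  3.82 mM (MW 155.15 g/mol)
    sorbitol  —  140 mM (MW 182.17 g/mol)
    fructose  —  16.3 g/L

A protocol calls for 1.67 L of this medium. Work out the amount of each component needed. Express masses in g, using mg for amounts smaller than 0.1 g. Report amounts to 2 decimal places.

Working volume: 1.67 L.
L-histidine: 3.82 mmol/L × 155.15 g/mol × 1.67 L ÷ 1000 = 0.99 g
sorbitol: 140 mmol/L × 182.17 g/mol × 1.67 L ÷ 1000 = 42.59 g
fructose: 16.3 g/L × 1.67 L = 27.22 g

L-histidine 0.99 g; sorbitol 42.59 g; fructose 27.22 g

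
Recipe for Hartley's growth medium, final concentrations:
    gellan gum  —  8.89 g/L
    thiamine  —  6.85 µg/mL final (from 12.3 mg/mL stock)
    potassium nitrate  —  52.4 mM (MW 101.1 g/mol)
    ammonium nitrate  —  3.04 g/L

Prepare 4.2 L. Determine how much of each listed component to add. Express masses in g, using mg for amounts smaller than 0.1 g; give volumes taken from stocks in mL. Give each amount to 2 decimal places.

Scale factor relative to 1 L: 4.2.
gellan gum: 8.89 g/L × 4.2 L = 37.34 g
thiamine: dilute stock: 6.85 µg/mL × 4200 mL ÷ 12300 µg/mL = 2.34 mL
potassium nitrate: 52.4 mmol/L × 101.1 g/mol × 4.2 L ÷ 1000 = 22.25 g
ammonium nitrate: 3.04 g/L × 4.2 L = 12.77 g

gellan gum 37.34 g; thiamine 2.34 mL; potassium nitrate 22.25 g; ammonium nitrate 12.77 g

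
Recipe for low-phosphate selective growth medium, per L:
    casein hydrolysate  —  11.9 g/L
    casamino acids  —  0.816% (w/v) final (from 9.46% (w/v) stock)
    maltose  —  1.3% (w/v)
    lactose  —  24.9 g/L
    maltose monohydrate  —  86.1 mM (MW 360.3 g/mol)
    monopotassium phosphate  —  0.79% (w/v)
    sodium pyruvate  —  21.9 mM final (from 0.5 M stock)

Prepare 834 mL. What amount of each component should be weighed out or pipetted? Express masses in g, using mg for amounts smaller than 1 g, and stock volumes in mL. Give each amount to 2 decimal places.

casein hydrolysate 9.92 g; casamino acids 71.94 mL; maltose 10.84 g; lactose 20.77 g; maltose monohydrate 25.87 g; monopotassium phosphate 6.59 g; sodium pyruvate 36.53 mL

Scale factor relative to 1 L: 0.834.
casein hydrolysate: 11.9 g/L × 0.834 L = 9.92 g
casamino acids: V = C2·V2/C1 = 0.816% ÷ 9.46% × 834 mL = 71.94 mL
maltose: 1.3 g per 100 mL × 834 mL ÷ 100 = 10.84 g
lactose: 24.9 g/L × 0.834 L = 20.77 g
maltose monohydrate: 86.1 mmol/L × 360.3 g/mol × 0.834 L ÷ 1000 = 25.87 g
monopotassium phosphate: 0.79 g per 100 mL × 834 mL ÷ 100 = 6.59 g
sodium pyruvate: V = C2·V2/C1 = 21.9 mM × 834 mL ÷ 500 mM = 36.53 mL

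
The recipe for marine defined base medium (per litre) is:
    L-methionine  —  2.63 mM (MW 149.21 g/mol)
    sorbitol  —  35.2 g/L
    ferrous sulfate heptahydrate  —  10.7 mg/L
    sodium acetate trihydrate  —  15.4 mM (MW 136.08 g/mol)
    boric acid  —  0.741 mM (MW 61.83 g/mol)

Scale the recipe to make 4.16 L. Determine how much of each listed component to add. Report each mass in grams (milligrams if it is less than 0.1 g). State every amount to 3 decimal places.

L-methionine 1.632 g; sorbitol 146.432 g; ferrous sulfate heptahydrate 44.512 mg; sodium acetate trihydrate 8.718 g; boric acid 0.191 g

Working volume: 4.16 L.
L-methionine: 2.63 mmol/L × 149.21 g/mol × 4.16 L ÷ 1000 = 1.632 g
sorbitol: 35.2 g/L × 4.16 L = 146.432 g
ferrous sulfate heptahydrate: 10.7 mg/L × 4.16 L = 44.512 mg
sodium acetate trihydrate: 15.4 mmol/L × 136.08 g/mol × 4.16 L ÷ 1000 = 8.718 g
boric acid: 0.741 mmol/L × 61.83 g/mol × 4.16 L ÷ 1000 = 0.191 g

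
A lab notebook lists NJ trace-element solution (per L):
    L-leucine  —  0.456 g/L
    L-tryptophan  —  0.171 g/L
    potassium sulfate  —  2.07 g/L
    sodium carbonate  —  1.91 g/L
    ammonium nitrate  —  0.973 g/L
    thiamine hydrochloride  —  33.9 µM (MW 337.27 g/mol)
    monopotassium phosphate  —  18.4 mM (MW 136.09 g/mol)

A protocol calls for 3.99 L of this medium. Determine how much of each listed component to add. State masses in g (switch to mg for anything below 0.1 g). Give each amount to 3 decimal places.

Scale factor relative to 1 L: 3.99.
L-leucine: 0.456 g/L × 3.99 L = 1.819 g
L-tryptophan: 0.171 g/L × 3.99 L = 0.682 g
potassium sulfate: 2.07 g/L × 3.99 L = 8.259 g
sodium carbonate: 1.91 g/L × 3.99 L = 7.621 g
ammonium nitrate: 0.973 g/L × 3.99 L = 3.882 g
thiamine hydrochloride: 33.9 µmol/L × 337.27 g/mol × 3.99 L ÷ 1000 = 45.619 mg
monopotassium phosphate: 18.4 mmol/L × 136.09 g/mol × 3.99 L ÷ 1000 = 9.991 g

L-leucine 1.819 g; L-tryptophan 0.682 g; potassium sulfate 8.259 g; sodium carbonate 7.621 g; ammonium nitrate 3.882 g; thiamine hydrochloride 45.619 mg; monopotassium phosphate 9.991 g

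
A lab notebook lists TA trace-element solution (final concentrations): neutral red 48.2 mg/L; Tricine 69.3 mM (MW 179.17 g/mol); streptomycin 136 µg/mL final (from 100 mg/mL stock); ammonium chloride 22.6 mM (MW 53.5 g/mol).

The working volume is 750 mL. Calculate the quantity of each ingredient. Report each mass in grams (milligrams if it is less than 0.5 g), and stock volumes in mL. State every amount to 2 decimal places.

Working volume: 750 mL = 0.75 L.
neutral red: 48.2 mg/L × 0.75 L = 36.15 mg
Tricine: 69.3 mmol/L × 179.17 g/mol × 0.75 L ÷ 1000 = 9.31 g
streptomycin: V = C2·V2/C1 = 136 µg/mL × 750 mL ÷ 100000 µg/mL = 1.02 mL
ammonium chloride: 22.6 mmol/L × 53.5 g/mol × 0.75 L ÷ 1000 = 0.91 g

neutral red 36.15 mg; Tricine 9.31 g; streptomycin 1.02 mL; ammonium chloride 0.91 g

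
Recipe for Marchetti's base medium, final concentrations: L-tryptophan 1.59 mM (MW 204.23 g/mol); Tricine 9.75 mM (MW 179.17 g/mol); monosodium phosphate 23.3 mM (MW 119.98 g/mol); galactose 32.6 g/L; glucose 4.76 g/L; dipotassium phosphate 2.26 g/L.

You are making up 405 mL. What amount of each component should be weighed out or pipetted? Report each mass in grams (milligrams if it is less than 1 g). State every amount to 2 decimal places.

L-tryptophan 131.51 mg; Tricine 707.50 mg; monosodium phosphate 1.13 g; galactose 13.20 g; glucose 1.93 g; dipotassium phosphate 915.30 mg

Target volume = 405 mL = 0.405 L.
L-tryptophan: 1.59 mmol/L × 204.23 mg/mmol × 0.405 L = 131.51 mg
Tricine: 9.75 mmol/L × 179.17 mg/mmol × 0.405 L = 707.50 mg
monosodium phosphate: 23.3 mmol/L × 119.98 g/mol × 0.405 L ÷ 1000 = 1.13 g
galactose: 32.6 g/L × 0.405 L = 13.20 g
glucose: 4.76 g/L × 0.405 L = 1.93 g
dipotassium phosphate: 2.26 g/L × 0.405 L = 0.9153 g = 915.30 mg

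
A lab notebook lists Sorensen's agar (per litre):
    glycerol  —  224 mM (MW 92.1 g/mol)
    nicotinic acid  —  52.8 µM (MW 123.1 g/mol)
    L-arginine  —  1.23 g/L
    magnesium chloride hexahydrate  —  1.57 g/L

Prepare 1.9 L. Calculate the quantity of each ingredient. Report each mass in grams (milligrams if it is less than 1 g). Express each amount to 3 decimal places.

glycerol 39.198 g; nicotinic acid 12.349 mg; L-arginine 2.337 g; magnesium chloride hexahydrate 2.983 g

Scale factor relative to 1 L: 1.9.
glycerol: 224 mmol/L × 92.1 g/mol × 1.9 L ÷ 1000 = 39.198 g
nicotinic acid: 52.8 µmol/L × 123.1 g/mol × 1.9 L ÷ 1000 = 12.349 mg
L-arginine: 1.23 g/L × 1.9 L = 2.337 g
magnesium chloride hexahydrate: 1.57 g/L × 1.9 L = 2.983 g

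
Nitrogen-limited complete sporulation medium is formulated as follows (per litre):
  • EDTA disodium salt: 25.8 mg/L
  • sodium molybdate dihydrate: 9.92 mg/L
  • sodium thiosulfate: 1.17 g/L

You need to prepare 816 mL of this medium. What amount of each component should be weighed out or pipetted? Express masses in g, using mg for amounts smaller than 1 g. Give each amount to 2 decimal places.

Scale factor relative to 1 L: 0.816.
EDTA disodium salt: 25.8 mg/L × 0.816 L = 21.05 mg
sodium molybdate dihydrate: 9.92 mg/L × 0.816 L = 8.09 mg
sodium thiosulfate: 1.17 g/L × 0.816 L = 0.95472 g = 954.72 mg

EDTA disodium salt 21.05 mg; sodium molybdate dihydrate 8.09 mg; sodium thiosulfate 954.72 mg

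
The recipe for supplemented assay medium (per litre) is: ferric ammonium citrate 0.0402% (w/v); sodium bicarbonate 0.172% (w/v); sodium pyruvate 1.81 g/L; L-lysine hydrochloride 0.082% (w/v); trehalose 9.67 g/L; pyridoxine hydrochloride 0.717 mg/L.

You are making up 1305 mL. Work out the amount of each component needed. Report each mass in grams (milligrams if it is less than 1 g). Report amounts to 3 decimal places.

Target volume = 1305 mL = 1.305 L.
ferric ammonium citrate: 0.0402% w/v = 0.402 g/L → 0.402 × 1.305 L = 0.52461 g = 524.610 mg
sodium bicarbonate: 0.172% w/v = 1.72 g/L → 1.72 × 1.305 L = 2.245 g
sodium pyruvate: 1.81 g/L × 1.305 L = 2.362 g
L-lysine hydrochloride: 0.082 g per 100 mL × 1305 mL ÷ 100 = 1.070 g
trehalose: 9.67 g/L × 1.305 L = 12.619 g
pyridoxine hydrochloride: 0.717 mg/L × 1.305 L = 0.936 mg

ferric ammonium citrate 524.610 mg; sodium bicarbonate 2.245 g; sodium pyruvate 2.362 g; L-lysine hydrochloride 1.070 g; trehalose 12.619 g; pyridoxine hydrochloride 0.936 mg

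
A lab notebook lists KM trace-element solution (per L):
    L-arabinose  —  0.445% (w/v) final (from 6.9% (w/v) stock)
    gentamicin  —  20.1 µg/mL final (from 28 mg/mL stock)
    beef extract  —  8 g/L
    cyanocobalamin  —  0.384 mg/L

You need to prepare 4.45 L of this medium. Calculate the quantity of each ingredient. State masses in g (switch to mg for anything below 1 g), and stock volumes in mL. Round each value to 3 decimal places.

L-arabinose 286.993 mL; gentamicin 3.194 mL; beef extract 35.600 g; cyanocobalamin 1.709 mg

Scale factor relative to 1 L: 4.45.
L-arabinose: V = C2·V2/C1 = 0.445% ÷ 6.9% × 4450 mL = 286.993 mL
gentamicin: dilute stock: 20.1 µg/mL × 4450 mL ÷ 28000 µg/mL = 3.194 mL
beef extract: 8 g/L × 4.45 L = 35.600 g
cyanocobalamin: 0.384 mg/L × 4.45 L = 1.709 mg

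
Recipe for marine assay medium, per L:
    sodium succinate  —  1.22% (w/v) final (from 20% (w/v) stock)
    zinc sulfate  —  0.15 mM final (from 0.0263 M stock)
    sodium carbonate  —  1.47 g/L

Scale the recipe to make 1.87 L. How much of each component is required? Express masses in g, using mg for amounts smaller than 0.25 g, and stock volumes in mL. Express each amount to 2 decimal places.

sodium succinate 114.07 mL; zinc sulfate 10.67 mL; sodium carbonate 2.75 g

Scale factor relative to 1 L: 1.87.
sodium succinate: dilute stock: 1.22% ÷ 20% × 1870 mL = 114.07 mL
zinc sulfate: dilute stock: 0.15 mM × 1870 mL ÷ 26.3 mM = 10.67 mL
sodium carbonate: 1.47 g/L × 1.87 L = 2.75 g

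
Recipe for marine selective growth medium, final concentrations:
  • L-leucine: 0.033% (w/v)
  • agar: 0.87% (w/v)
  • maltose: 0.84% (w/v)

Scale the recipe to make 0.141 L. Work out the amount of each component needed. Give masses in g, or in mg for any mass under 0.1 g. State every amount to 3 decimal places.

Scale factor relative to 1 L: 0.141.
L-leucine: 0.033% w/v = 0.33 g/L → 0.33 × 0.141 L = 0.04653 g = 46.530 mg
agar: 0.87% w/v = 8.7 g/L → 8.7 × 0.141 L = 1.227 g
maltose: 0.84% w/v = 8.4 g/L → 8.4 × 0.141 L = 1.184 g

L-leucine 46.530 mg; agar 1.227 g; maltose 1.184 g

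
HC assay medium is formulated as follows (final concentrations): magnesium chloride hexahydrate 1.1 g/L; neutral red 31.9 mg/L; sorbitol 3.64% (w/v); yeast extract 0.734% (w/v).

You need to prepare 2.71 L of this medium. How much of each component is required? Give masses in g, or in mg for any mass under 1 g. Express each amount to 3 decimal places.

magnesium chloride hexahydrate 2.981 g; neutral red 86.449 mg; sorbitol 98.644 g; yeast extract 19.891 g

Working volume: 2.71 L.
magnesium chloride hexahydrate: 1.1 g/L × 2.71 L = 2.981 g
neutral red: 31.9 mg/L × 2.71 L = 86.449 mg
sorbitol: 3.64 g per 100 mL × 2710 mL ÷ 100 = 98.644 g
yeast extract: 0.734 g per 100 mL × 2710 mL ÷ 100 = 19.891 g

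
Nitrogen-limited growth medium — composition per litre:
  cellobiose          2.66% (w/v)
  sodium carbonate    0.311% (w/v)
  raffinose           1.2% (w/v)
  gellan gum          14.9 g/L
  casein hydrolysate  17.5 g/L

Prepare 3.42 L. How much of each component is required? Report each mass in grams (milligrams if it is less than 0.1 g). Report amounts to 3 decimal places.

cellobiose 90.972 g; sodium carbonate 10.636 g; raffinose 41.040 g; gellan gum 50.958 g; casein hydrolysate 59.850 g

Working volume: 3.42 L.
cellobiose: 2.66 g per 100 mL × 3420 mL ÷ 100 = 90.972 g
sodium carbonate: 0.311% w/v = 3.11 g/L → 3.11 × 3.42 L = 10.636 g
raffinose: 1.2% w/v = 12 g/L → 12 × 3.42 L = 41.040 g
gellan gum: 14.9 g/L × 3.42 L = 50.958 g
casein hydrolysate: 17.5 g/L × 3.42 L = 59.850 g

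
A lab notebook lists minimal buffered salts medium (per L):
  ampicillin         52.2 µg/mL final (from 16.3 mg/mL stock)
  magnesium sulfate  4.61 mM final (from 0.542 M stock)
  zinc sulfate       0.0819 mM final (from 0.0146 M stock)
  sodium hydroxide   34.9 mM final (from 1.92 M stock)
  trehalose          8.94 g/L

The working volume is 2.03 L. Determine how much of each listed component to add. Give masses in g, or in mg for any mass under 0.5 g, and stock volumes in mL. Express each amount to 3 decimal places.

Working volume: 2.03 L.
ampicillin: C1V1 = C2V2 → 52.2 µg/mL × 2030 mL ÷ 16300 µg/mL = 6.501 mL
magnesium sulfate: C1V1 = C2V2 → 4.61 mM × 2030 mL ÷ 542 mM = 17.266 mL
zinc sulfate: V = C2·V2/C1 = 0.0819 mM × 2030 mL ÷ 14.6 mM = 11.387 mL
sodium hydroxide: dilute stock: 34.9 mM × 2030 mL ÷ 1920 mM = 36.899 mL
trehalose: 8.94 g/L × 2.03 L = 18.148 g

ampicillin 6.501 mL; magnesium sulfate 17.266 mL; zinc sulfate 11.387 mL; sodium hydroxide 36.899 mL; trehalose 18.148 g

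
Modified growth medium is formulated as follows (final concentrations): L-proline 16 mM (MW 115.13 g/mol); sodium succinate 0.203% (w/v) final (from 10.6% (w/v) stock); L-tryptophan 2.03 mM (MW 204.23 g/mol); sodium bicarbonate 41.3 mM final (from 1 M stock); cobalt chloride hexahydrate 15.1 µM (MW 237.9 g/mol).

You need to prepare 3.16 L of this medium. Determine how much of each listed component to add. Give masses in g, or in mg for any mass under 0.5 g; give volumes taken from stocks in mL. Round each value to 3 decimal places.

L-proline 5.821 g; sodium succinate 60.517 mL; L-tryptophan 1.310 g; sodium bicarbonate 130.508 mL; cobalt chloride hexahydrate 11.352 mg

Scale factor relative to 1 L: 3.16.
L-proline: 16 mmol/L × 115.13 g/mol × 3.16 L ÷ 1000 = 5.821 g
sodium succinate: C1V1 = C2V2 → 0.203% ÷ 10.6% × 3160 mL = 60.517 mL
L-tryptophan: 2.03 mmol/L × 204.23 g/mol × 3.16 L ÷ 1000 = 1.310 g
sodium bicarbonate: dilute stock: 41.3 mM × 3160 mL ÷ 1000 mM = 130.508 mL
cobalt chloride hexahydrate: 15.1 µmol/L × 237.9 g/mol × 3.16 L ÷ 1000 = 11.352 mg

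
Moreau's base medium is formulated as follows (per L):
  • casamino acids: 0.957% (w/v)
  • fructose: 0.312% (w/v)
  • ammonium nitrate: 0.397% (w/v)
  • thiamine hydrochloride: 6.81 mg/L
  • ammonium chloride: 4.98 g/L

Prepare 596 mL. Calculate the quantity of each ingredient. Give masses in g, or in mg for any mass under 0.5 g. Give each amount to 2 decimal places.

Scale factor relative to 1 L: 0.596.
casamino acids: 0.957 g per 100 mL × 596 mL ÷ 100 = 5.70 g
fructose: 0.312% w/v = 3.12 g/L → 3.12 × 0.596 L = 1.86 g
ammonium nitrate: 0.397% w/v = 3.97 g/L → 3.97 × 0.596 L = 2.37 g
thiamine hydrochloride: 6.81 mg/L × 0.596 L = 4.06 mg
ammonium chloride: 4.98 g/L × 0.596 L = 2.97 g

casamino acids 5.70 g; fructose 1.86 g; ammonium nitrate 2.37 g; thiamine hydrochloride 4.06 mg; ammonium chloride 2.97 g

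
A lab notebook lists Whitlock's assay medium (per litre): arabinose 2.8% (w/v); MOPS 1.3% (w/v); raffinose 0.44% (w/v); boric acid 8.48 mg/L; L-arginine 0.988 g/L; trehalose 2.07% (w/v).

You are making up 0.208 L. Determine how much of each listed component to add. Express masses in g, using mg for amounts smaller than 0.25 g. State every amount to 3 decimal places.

arabinose 5.824 g; MOPS 2.704 g; raffinose 0.915 g; boric acid 1.764 mg; L-arginine 205.504 mg; trehalose 4.306 g

Working volume: 0.208 L.
arabinose: 2.8 g per 100 mL × 208 mL ÷ 100 = 5.824 g
MOPS: 1.3 g per 100 mL × 208 mL ÷ 100 = 2.704 g
raffinose: 0.44 g per 100 mL × 208 mL ÷ 100 = 0.915 g
boric acid: 8.48 mg/L × 0.208 L = 1.764 mg
L-arginine: 0.988 g/L × 0.208 L = 0.205504 g = 205.504 mg
trehalose: 2.07% w/v = 20.7 g/L → 20.7 × 0.208 L = 4.306 g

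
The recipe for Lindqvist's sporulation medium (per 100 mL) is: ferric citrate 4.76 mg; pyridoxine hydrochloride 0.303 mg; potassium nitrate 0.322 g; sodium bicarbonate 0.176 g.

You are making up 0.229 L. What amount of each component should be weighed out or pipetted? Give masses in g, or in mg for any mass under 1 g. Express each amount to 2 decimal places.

ferric citrate 10.90 mg; pyridoxine hydrochloride 0.69 mg; potassium nitrate 737.38 mg; sodium bicarbonate 403.04 mg

Ratio of target to recipe volume: 229 / 100 = 2.29.
ferric citrate: 4.76 mg × (229 mL / 100 mL) = 10.90 mg
pyridoxine hydrochloride: 0.303 mg × (229 mL / 100 mL) = 0.69 mg
potassium nitrate: 0.322 g × (229 mL / 100 mL) = 0.73738 g = 737.38 mg
sodium bicarbonate: 0.176 g × (229 mL / 100 mL) = 0.40304 g = 403.04 mg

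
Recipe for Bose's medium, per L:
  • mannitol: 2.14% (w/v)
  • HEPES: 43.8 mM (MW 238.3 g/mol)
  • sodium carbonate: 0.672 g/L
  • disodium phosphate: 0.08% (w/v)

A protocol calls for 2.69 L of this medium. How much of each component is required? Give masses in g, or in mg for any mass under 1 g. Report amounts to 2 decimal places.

Working volume: 2.69 L.
mannitol: 2.14% w/v = 21.4 g/L → 21.4 × 2.69 L = 57.57 g
HEPES: 43.8 mmol/L × 238.3 g/mol × 2.69 L ÷ 1000 = 28.08 g
sodium carbonate: 0.672 g/L × 2.69 L = 1.81 g
disodium phosphate: 0.08 g per 100 mL × 2690 mL ÷ 100 = 2.15 g

mannitol 57.57 g; HEPES 28.08 g; sodium carbonate 1.81 g; disodium phosphate 2.15 g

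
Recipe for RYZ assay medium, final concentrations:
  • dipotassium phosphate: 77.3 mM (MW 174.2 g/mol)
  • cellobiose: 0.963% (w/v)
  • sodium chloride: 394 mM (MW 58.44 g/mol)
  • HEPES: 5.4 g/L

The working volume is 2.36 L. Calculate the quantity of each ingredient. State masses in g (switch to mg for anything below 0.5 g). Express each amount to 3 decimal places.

dipotassium phosphate 31.779 g; cellobiose 22.727 g; sodium chloride 54.340 g; HEPES 12.744 g

Scale factor relative to 1 L: 2.36.
dipotassium phosphate: 77.3 mmol/L × 174.2 g/mol × 2.36 L ÷ 1000 = 31.779 g
cellobiose: 0.963% w/v = 9.63 g/L → 9.63 × 2.36 L = 22.727 g
sodium chloride: 394 mmol/L × 58.44 g/mol × 2.36 L ÷ 1000 = 54.340 g
HEPES: 5.4 g/L × 2.36 L = 12.744 g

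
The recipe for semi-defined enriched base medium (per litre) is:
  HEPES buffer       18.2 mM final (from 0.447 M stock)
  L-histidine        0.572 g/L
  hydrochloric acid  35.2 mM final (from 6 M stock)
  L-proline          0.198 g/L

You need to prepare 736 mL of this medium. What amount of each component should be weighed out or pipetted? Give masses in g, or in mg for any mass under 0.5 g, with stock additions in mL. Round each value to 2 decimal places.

HEPES buffer 29.97 mL; L-histidine 420.99 mg; hydrochloric acid 4.32 mL; L-proline 145.73 mg

Working volume: 736 mL = 0.736 L.
HEPES buffer: C1V1 = C2V2 → 18.2 mM × 736 mL ÷ 447 mM = 29.97 mL
L-histidine: 0.572 g/L × 0.736 L = 0.420992 g = 420.99 mg
hydrochloric acid: V = C2·V2/C1 = 35.2 mM × 736 mL ÷ 6000 mM = 4.32 mL
L-proline: 0.198 g/L × 0.736 L = 0.145728 g = 145.73 mg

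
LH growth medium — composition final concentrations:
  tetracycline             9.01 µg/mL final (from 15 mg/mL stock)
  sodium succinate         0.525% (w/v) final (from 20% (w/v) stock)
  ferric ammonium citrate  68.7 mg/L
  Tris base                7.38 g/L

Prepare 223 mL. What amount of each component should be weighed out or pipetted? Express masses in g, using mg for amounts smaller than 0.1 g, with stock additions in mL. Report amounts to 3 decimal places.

tetracycline 0.134 mL; sodium succinate 5.854 mL; ferric ammonium citrate 15.320 mg; Tris base 1.646 g

Target volume = 223 mL = 0.223 L.
tetracycline: V = C2·V2/C1 = 9.01 µg/mL × 223 mL ÷ 15000 µg/mL = 0.134 mL
sodium succinate: dilute stock: 0.525% ÷ 20% × 223 mL = 5.854 mL
ferric ammonium citrate: 68.7 mg/L × 0.223 L = 15.320 mg
Tris base: 7.38 g/L × 0.223 L = 1.646 g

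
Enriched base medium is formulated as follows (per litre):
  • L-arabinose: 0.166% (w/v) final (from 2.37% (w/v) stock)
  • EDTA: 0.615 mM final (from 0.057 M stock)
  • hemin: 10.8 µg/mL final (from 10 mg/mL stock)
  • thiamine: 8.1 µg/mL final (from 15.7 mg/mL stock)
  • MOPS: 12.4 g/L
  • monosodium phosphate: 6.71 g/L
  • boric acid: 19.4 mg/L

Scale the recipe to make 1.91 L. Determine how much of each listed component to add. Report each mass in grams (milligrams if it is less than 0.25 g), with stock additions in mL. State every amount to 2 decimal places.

L-arabinose 133.78 mL; EDTA 20.61 mL; hemin 2.06 mL; thiamine 0.99 mL; MOPS 23.68 g; monosodium phosphate 12.82 g; boric acid 37.05 mg

Scale factor relative to 1 L: 1.91.
L-arabinose: C1V1 = C2V2 → 0.166% ÷ 2.37% × 1910 mL = 133.78 mL
EDTA: V = C2·V2/C1 = 0.615 mM × 1910 mL ÷ 57 mM = 20.61 mL
hemin: dilute stock: 10.8 µg/mL × 1910 mL ÷ 10000 µg/mL = 2.06 mL
thiamine: C1V1 = C2V2 → 8.1 µg/mL × 1910 mL ÷ 15700 µg/mL = 0.99 mL
MOPS: 12.4 g/L × 1.91 L = 23.68 g
monosodium phosphate: 6.71 g/L × 1.91 L = 12.82 g
boric acid: 19.4 mg/L × 1.91 L = 37.05 mg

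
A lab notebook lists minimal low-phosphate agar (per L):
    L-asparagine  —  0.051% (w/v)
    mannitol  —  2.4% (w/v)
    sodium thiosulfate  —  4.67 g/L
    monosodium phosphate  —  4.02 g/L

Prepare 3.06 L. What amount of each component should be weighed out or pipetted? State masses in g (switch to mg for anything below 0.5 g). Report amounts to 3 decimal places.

L-asparagine 1.561 g; mannitol 73.440 g; sodium thiosulfate 14.290 g; monosodium phosphate 12.301 g

Scale factor relative to 1 L: 3.06.
L-asparagine: 0.051 g per 100 mL × 3060 mL ÷ 100 = 1.561 g
mannitol: 2.4 g per 100 mL × 3060 mL ÷ 100 = 73.440 g
sodium thiosulfate: 4.67 g/L × 3.06 L = 14.290 g
monosodium phosphate: 4.02 g/L × 3.06 L = 12.301 g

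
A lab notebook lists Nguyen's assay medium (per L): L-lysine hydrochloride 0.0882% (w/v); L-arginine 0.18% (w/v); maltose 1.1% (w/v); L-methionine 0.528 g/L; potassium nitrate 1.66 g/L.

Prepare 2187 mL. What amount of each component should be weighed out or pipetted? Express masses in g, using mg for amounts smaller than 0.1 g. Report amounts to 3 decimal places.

L-lysine hydrochloride 1.929 g; L-arginine 3.937 g; maltose 24.057 g; L-methionine 1.155 g; potassium nitrate 3.630 g

Target volume = 2187 mL = 2.187 L.
L-lysine hydrochloride: 0.0882% w/v = 0.882 g/L → 0.882 × 2.187 L = 1.929 g
L-arginine: 0.18 g per 100 mL × 2187 mL ÷ 100 = 3.937 g
maltose: 1.1% w/v = 11 g/L → 11 × 2.187 L = 24.057 g
L-methionine: 0.528 g/L × 2.187 L = 1.155 g
potassium nitrate: 1.66 g/L × 2.187 L = 3.630 g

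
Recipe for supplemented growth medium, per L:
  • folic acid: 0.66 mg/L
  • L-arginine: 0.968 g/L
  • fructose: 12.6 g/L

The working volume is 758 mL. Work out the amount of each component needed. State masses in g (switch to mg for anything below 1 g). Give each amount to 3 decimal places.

Working volume: 758 mL = 0.758 L.
folic acid: 0.66 mg/L × 0.758 L = 0.500 mg
L-arginine: 0.968 g/L × 0.758 L = 0.733744 g = 733.744 mg
fructose: 12.6 g/L × 0.758 L = 9.551 g

folic acid 0.500 mg; L-arginine 733.744 mg; fructose 9.551 g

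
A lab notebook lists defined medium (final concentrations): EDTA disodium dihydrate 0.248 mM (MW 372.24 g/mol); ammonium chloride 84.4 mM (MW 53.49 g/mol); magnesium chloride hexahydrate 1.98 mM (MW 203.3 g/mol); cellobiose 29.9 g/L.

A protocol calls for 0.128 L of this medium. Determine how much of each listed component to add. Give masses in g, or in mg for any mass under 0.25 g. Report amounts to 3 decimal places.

Scale factor relative to 1 L: 0.128.
EDTA disodium dihydrate: 0.248 mmol/L × 372.24 mg/mmol × 0.128 L = 11.816 mg
ammonium chloride: 84.4 mmol/L × 53.49 g/mol × 0.128 L ÷ 1000 = 0.578 g
magnesium chloride hexahydrate: 1.98 mmol/L × 203.3 mg/mmol × 0.128 L = 51.524 mg
cellobiose: 29.9 g/L × 0.128 L = 3.827 g

EDTA disodium dihydrate 11.816 mg; ammonium chloride 0.578 g; magnesium chloride hexahydrate 51.524 mg; cellobiose 3.827 g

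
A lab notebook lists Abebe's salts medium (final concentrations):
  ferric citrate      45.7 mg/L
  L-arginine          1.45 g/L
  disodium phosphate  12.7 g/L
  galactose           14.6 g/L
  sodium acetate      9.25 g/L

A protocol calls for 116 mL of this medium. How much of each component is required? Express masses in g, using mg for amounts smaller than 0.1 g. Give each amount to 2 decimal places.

ferric citrate 5.30 mg; L-arginine 0.17 g; disodium phosphate 1.47 g; galactose 1.69 g; sodium acetate 1.07 g

Scale factor relative to 1 L: 0.116.
ferric citrate: 45.7 mg/L × 0.116 L = 5.30 mg
L-arginine: 1.45 g/L × 0.116 L = 0.17 g
disodium phosphate: 12.7 g/L × 0.116 L = 1.47 g
galactose: 14.6 g/L × 0.116 L = 1.69 g
sodium acetate: 9.25 g/L × 0.116 L = 1.07 g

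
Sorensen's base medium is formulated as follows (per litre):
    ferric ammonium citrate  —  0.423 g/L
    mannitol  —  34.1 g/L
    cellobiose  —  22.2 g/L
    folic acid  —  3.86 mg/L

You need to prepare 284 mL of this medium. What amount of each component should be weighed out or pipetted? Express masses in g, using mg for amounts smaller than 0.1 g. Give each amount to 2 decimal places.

Scale factor relative to 1 L: 0.284.
ferric ammonium citrate: 0.423 g/L × 0.284 L = 0.12 g
mannitol: 34.1 g/L × 0.284 L = 9.68 g
cellobiose: 22.2 g/L × 0.284 L = 6.30 g
folic acid: 3.86 mg/L × 0.284 L = 1.10 mg

ferric ammonium citrate 0.12 g; mannitol 9.68 g; cellobiose 6.30 g; folic acid 1.10 mg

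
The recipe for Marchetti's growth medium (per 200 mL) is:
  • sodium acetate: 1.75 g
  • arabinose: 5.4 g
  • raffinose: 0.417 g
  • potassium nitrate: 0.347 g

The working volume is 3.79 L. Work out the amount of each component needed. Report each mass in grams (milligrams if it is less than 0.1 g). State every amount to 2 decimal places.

Scale factor = 3790 mL / 200 mL = 18.95.
sodium acetate: 1.75 g × (3790 mL / 200 mL) = 33.16 g
arabinose: 5.4 g × (3790 mL / 200 mL) = 102.33 g
raffinose: 0.417 g × (3790 mL / 200 mL) = 7.90 g
potassium nitrate: 0.347 g × (3790 mL / 200 mL) = 6.58 g

sodium acetate 33.16 g; arabinose 102.33 g; raffinose 7.90 g; potassium nitrate 6.58 g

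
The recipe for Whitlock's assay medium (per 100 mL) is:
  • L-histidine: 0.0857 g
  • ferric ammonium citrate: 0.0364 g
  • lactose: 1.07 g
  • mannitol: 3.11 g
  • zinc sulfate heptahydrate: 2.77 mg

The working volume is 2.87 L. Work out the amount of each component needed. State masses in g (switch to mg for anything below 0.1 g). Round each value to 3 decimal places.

L-histidine 2.460 g; ferric ammonium citrate 1.045 g; lactose 30.709 g; mannitol 89.257 g; zinc sulfate heptahydrate 79.499 mg

Ratio of target to recipe volume: 2870 / 100 = 28.7.
L-histidine: 0.0857 g × (2870 mL / 100 mL) = 2.460 g
ferric ammonium citrate: 0.0364 g × (2870 mL / 100 mL) = 1.045 g
lactose: 1.07 g × (2870 mL / 100 mL) = 30.709 g
mannitol: 3.11 g × (2870 mL / 100 mL) = 89.257 g
zinc sulfate heptahydrate: 2.77 mg × (2870 mL / 100 mL) = 79.499 mg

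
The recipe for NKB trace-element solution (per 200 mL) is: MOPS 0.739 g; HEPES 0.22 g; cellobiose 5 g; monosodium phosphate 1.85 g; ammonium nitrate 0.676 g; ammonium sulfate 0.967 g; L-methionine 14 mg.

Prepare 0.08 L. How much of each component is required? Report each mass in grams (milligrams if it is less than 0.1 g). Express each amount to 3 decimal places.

Ratio of target to recipe volume: 80 / 200 = 0.4.
MOPS: 0.739 g × (80 mL / 200 mL) = 0.296 g
HEPES: 0.22 g × (80 mL / 200 mL) = 0.088 g = 88.000 mg
cellobiose: 5 g × (80 mL / 200 mL) = 2.000 g
monosodium phosphate: 1.85 g × (80 mL / 200 mL) = 0.740 g
ammonium nitrate: 0.676 g × (80 mL / 200 mL) = 0.270 g
ammonium sulfate: 0.967 g × (80 mL / 200 mL) = 0.387 g
L-methionine: 14 mg × (80 mL / 200 mL) = 5.600 mg

MOPS 0.296 g; HEPES 88.000 mg; cellobiose 2.000 g; monosodium phosphate 0.740 g; ammonium nitrate 0.270 g; ammonium sulfate 0.387 g; L-methionine 5.600 mg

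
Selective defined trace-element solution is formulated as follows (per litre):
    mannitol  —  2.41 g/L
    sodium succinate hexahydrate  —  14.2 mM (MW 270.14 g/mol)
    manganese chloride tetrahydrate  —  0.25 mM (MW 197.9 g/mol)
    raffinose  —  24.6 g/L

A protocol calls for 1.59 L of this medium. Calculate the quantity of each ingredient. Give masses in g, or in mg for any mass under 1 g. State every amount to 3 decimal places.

Scale factor relative to 1 L: 1.59.
mannitol: 2.41 g/L × 1.59 L = 3.832 g
sodium succinate hexahydrate: 14.2 mmol/L × 270.14 g/mol × 1.59 L ÷ 1000 = 6.099 g
manganese chloride tetrahydrate: 0.25 mmol/L × 197.9 mg/mmol × 1.59 L = 78.665 mg
raffinose: 24.6 g/L × 1.59 L = 39.114 g

mannitol 3.832 g; sodium succinate hexahydrate 6.099 g; manganese chloride tetrahydrate 78.665 mg; raffinose 39.114 g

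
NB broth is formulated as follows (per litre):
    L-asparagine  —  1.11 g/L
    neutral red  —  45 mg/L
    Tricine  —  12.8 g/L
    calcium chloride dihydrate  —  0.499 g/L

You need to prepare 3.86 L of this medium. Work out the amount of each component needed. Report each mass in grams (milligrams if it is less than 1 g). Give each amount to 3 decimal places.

L-asparagine 4.285 g; neutral red 173.700 mg; Tricine 49.408 g; calcium chloride dihydrate 1.926 g

Scale factor relative to 1 L: 3.86.
L-asparagine: 1.11 g/L × 3.86 L = 4.285 g
neutral red: 45 mg/L × 3.86 L = 173.700 mg
Tricine: 12.8 g/L × 3.86 L = 49.408 g
calcium chloride dihydrate: 0.499 g/L × 3.86 L = 1.926 g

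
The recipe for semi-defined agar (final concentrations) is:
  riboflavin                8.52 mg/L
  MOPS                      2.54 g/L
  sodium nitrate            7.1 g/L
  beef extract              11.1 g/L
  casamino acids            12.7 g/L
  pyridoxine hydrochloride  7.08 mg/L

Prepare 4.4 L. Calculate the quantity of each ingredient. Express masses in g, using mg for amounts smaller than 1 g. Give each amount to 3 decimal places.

Working volume: 4.4 L.
riboflavin: 8.52 mg/L × 4.4 L = 37.488 mg
MOPS: 2.54 g/L × 4.4 L = 11.176 g
sodium nitrate: 7.1 g/L × 4.4 L = 31.240 g
beef extract: 11.1 g/L × 4.4 L = 48.840 g
casamino acids: 12.7 g/L × 4.4 L = 55.880 g
pyridoxine hydrochloride: 7.08 mg/L × 4.4 L = 31.152 mg

riboflavin 37.488 mg; MOPS 11.176 g; sodium nitrate 31.240 g; beef extract 48.840 g; casamino acids 55.880 g; pyridoxine hydrochloride 31.152 mg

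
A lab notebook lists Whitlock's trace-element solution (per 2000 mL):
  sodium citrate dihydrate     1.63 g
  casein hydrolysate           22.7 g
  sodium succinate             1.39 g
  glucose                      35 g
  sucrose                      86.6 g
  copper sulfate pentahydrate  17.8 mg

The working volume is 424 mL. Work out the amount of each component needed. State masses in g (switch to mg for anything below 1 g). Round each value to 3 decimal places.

sodium citrate dihydrate 345.560 mg; casein hydrolysate 4.812 g; sodium succinate 294.680 mg; glucose 7.420 g; sucrose 18.359 g; copper sulfate pentahydrate 3.774 mg

Ratio of target to recipe volume: 424 / 2000 = 0.212.
sodium citrate dihydrate: 1.63 g × (424 mL / 2000 mL) = 0.34556 g = 345.560 mg
casein hydrolysate: 22.7 g × (424 mL / 2000 mL) = 4.812 g
sodium succinate: 1.39 g × (424 mL / 2000 mL) = 0.29468 g = 294.680 mg
glucose: 35 g × (424 mL / 2000 mL) = 7.420 g
sucrose: 86.6 g × (424 mL / 2000 mL) = 18.359 g
copper sulfate pentahydrate: 17.8 mg × (424 mL / 2000 mL) = 3.774 mg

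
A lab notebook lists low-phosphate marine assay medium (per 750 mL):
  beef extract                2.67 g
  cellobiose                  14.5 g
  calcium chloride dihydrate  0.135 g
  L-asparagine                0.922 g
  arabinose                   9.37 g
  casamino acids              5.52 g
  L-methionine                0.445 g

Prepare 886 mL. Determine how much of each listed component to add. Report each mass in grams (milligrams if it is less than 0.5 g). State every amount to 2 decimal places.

beef extract 3.15 g; cellobiose 17.13 g; calcium chloride dihydrate 159.48 mg; L-asparagine 1.09 g; arabinose 11.07 g; casamino acids 6.52 g; L-methionine 0.53 g

Ratio of target to recipe volume: 886 / 750 = 1.18133.
beef extract: 2.67 g × (886 mL / 750 mL) = 3.15 g
cellobiose: 14.5 g × (886 mL / 750 mL) = 17.13 g
calcium chloride dihydrate: 0.135 g × (886 mL / 750 mL) = 0.15948 g = 159.48 mg
L-asparagine: 0.922 g × (886 mL / 750 mL) = 1.09 g
arabinose: 9.37 g × (886 mL / 750 mL) = 11.07 g
casamino acids: 5.52 g × (886 mL / 750 mL) = 6.52 g
L-methionine: 0.445 g × (886 mL / 750 mL) = 0.53 g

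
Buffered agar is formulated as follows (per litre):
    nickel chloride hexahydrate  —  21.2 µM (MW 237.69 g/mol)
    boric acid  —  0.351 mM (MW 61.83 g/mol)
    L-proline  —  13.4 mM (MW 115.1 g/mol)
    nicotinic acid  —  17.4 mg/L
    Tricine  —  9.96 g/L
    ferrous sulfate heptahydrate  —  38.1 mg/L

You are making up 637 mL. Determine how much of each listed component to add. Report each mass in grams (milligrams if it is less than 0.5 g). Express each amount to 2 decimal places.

Working volume: 637 mL = 0.637 L.
nickel chloride hexahydrate: 21.2 µmol/L × 237.69 g/mol × 0.637 L ÷ 1000 = 3.21 mg
boric acid: 0.351 mmol/L × 61.83 mg/mmol × 0.637 L = 13.82 mg
L-proline: 13.4 mmol/L × 115.1 g/mol × 0.637 L ÷ 1000 = 0.98 g
nicotinic acid: 17.4 mg/L × 0.637 L = 11.08 mg
Tricine: 9.96 g/L × 0.637 L = 6.34 g
ferrous sulfate heptahydrate: 38.1 mg/L × 0.637 L = 24.27 mg

nickel chloride hexahydrate 3.21 mg; boric acid 13.82 mg; L-proline 0.98 g; nicotinic acid 11.08 mg; Tricine 6.34 g; ferrous sulfate heptahydrate 24.27 mg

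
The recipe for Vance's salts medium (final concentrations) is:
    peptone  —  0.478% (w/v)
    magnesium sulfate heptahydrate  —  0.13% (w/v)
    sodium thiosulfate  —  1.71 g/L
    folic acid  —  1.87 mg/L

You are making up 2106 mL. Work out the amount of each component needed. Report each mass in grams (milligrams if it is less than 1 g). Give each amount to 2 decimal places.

peptone 10.07 g; magnesium sulfate heptahydrate 2.74 g; sodium thiosulfate 3.60 g; folic acid 3.94 mg

Target volume = 2106 mL = 2.106 L.
peptone: 0.478% w/v = 4.78 g/L → 4.78 × 2.106 L = 10.07 g
magnesium sulfate heptahydrate: 0.13 g per 100 mL × 2106 mL ÷ 100 = 2.74 g
sodium thiosulfate: 1.71 g/L × 2.106 L = 3.60 g
folic acid: 1.87 mg/L × 2.106 L = 3.94 mg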